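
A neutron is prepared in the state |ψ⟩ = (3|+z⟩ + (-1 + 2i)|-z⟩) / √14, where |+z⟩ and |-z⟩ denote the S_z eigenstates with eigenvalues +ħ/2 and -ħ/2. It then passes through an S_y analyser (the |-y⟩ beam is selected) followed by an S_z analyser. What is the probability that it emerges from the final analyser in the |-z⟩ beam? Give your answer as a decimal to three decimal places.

0.036

First analyser (S_y): P(|-y⟩) = |⟨-y|ψ⟩|² = 2/28.
After stage 1 the state is |-y⟩; P(|-z⟩) = |⟨-z|-y⟩|² = 1/2.
Joint probability = 2/28 × 1/2 = 0.036.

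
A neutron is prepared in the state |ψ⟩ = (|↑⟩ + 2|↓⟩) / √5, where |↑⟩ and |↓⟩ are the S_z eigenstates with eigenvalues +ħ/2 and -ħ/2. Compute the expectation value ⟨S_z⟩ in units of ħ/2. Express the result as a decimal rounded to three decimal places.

-0.600

⟨σ_z⟩ = |a|² - |b|² divided by |a|²+|b|², with a, b the |↑⟩, |↓⟩ amplitudes.
= (1 - 4)/5 = -3/5.
⟨S_z⟩ = (ħ/2)·⟨σ_z⟩.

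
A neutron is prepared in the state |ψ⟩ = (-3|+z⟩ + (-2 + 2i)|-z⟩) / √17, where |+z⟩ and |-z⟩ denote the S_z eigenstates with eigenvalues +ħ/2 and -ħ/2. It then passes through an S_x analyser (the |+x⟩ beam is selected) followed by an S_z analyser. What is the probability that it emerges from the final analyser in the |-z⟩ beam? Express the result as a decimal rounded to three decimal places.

First analyser (S_x): P(|+x⟩) = |⟨+x|ψ⟩|² = 29/34.
After stage 1 the state is |+x⟩; P(|-z⟩) = |⟨-z|+x⟩|² = 1/2.
Joint probability = 29/34 × 1/2 = 0.426.

0.426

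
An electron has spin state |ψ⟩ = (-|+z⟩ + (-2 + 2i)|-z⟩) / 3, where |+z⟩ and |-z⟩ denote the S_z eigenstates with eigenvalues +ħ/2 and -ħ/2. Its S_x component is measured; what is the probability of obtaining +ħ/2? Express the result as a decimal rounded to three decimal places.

|+x⟩ = (|+z⟩ + |-z⟩)/√2, so ⟨+x|ψ⟩ = (-3 + 2i) / (√2·3).
P = |-3 + 2i|² / 18 = 13/18.

0.722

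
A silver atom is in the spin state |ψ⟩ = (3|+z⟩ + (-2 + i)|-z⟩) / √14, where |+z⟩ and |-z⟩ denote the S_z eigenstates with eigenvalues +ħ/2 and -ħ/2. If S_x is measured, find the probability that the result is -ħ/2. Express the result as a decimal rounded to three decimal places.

0.929

|-x⟩ = (|+z⟩ - |-z⟩)/√2, so ⟨-x|ψ⟩ = (5 - i) / (√2·√14).
P = |5 - i|² / 28 = 26/28.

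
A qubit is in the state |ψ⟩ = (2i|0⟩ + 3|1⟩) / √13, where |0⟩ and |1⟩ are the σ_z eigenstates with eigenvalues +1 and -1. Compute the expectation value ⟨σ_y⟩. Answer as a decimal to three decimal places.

⟨σ_y⟩ = 2 Im(a* b)/(|a|²+|b|²) with a = 2i, b = 3.
a* b = -6i, so ⟨σ_y⟩ = -12/13.

-0.923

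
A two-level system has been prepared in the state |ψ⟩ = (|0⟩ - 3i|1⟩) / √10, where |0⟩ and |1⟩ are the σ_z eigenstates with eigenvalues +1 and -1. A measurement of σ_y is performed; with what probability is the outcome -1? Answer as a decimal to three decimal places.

0.800

|-y⟩ = (|0⟩ - i|1⟩)/√2, so ⟨-y|ψ⟩ = (4) / (√2·√10).
P = |4|² / 20 = 16/20.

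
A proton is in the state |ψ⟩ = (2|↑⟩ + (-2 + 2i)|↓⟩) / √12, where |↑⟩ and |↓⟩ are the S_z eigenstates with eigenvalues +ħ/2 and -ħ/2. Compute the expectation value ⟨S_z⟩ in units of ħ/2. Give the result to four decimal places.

-0.3333

⟨σ_z⟩ = |a|² - |b|² divided by |a|²+|b|², with a, b the |↑⟩, |↓⟩ amplitudes.
= (4 - 8)/12 = -4/12.
⟨S_z⟩ = (ħ/2)·⟨σ_z⟩.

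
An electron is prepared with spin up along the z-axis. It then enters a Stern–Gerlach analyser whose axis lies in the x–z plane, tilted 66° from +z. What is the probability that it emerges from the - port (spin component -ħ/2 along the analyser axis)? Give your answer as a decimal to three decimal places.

For spin-½, the probability of finding spin-up along an axis at angle θ to the initial spin direction is cos²(θ/2); spin-down is sin²(θ/2).
θ = 66°, so P = sin²(33°) ≈ 0.297.

0.297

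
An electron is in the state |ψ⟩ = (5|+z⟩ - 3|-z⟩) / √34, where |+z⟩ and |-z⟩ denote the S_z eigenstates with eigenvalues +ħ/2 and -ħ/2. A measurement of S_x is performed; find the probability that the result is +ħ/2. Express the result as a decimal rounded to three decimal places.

|+x⟩ = (|+z⟩ + |-z⟩)/√2, so ⟨+x|ψ⟩ = (2) / (√2·√34).
P = |2|² / 68 = 4/68.

0.059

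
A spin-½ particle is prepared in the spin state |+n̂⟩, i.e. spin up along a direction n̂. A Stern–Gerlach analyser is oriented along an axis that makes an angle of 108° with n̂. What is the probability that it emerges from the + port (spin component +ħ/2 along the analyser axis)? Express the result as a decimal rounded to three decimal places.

0.345

For spin-½, the probability of finding spin-up along an axis at angle θ to the initial spin direction is cos²(θ/2); spin-down is sin²(θ/2).
θ = 108°, so P = cos²(54°) ≈ 0.345.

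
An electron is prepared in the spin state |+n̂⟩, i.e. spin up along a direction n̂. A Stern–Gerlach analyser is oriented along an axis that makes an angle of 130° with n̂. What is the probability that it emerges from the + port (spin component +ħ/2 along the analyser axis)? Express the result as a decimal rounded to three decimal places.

0.179

For spin-½, the probability of finding spin-up along an axis at angle θ to the initial spin direction is cos²(θ/2); spin-down is sin²(θ/2).
θ = 130°, so P = cos²(65°) ≈ 0.179.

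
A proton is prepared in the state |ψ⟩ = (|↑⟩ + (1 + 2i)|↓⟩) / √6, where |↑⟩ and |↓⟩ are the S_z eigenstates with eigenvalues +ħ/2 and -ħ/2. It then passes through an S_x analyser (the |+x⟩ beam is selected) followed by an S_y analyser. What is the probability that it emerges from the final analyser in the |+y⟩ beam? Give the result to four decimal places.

0.3333

First analyser (S_x): P(|+x⟩) = |⟨+x|ψ⟩|² = 8/12.
After stage 1 the state is |+x⟩; P(|+y⟩) = |⟨+y|+x⟩|² = 1/2.
Joint probability = 8/12 × 1/2 = 0.3333.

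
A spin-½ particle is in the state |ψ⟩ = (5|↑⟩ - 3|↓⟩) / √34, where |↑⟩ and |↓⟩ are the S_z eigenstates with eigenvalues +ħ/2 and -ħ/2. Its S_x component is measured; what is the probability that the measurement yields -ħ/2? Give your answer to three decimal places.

0.941

|-x⟩ = (|↑⟩ - |↓⟩)/√2, so ⟨-x|ψ⟩ = (8) / (√2·√34).
P = |8|² / 68 = 64/68.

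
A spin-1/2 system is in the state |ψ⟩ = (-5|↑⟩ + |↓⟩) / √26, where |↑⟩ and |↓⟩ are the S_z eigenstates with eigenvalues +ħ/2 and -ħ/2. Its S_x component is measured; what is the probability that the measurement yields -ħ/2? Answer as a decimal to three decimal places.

|-x⟩ = (|↑⟩ - |↓⟩)/√2, so ⟨-x|ψ⟩ = (-6) / (√2·√26).
P = |-6|² / 52 = 36/52.

0.692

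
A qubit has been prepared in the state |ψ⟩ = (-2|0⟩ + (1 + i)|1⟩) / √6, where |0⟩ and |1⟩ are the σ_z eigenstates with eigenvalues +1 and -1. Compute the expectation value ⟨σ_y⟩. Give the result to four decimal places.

-0.6667

⟨σ_y⟩ = 2 Im(a* b)/(|a|²+|b|²) with a = -2, b = (1 + i).
a* b = (-2 - 2i), so ⟨σ_y⟩ = -4/6.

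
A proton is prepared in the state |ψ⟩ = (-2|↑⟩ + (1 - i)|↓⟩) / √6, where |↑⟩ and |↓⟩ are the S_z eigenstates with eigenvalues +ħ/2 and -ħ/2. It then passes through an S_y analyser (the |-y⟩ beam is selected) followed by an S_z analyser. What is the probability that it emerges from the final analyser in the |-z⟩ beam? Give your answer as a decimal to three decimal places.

0.083

First analyser (S_y): P(|-y⟩) = |⟨-y|ψ⟩|² = 2/12.
After stage 1 the state is |-y⟩; P(|-z⟩) = |⟨-z|-y⟩|² = 1/2.
Joint probability = 2/12 × 1/2 = 0.083.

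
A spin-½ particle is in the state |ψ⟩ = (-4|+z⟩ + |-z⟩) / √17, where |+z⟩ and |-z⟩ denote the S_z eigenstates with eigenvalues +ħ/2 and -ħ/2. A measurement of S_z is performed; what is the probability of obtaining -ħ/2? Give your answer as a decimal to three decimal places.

0.059

The -ħ/2 outcome corresponds to |-z⟩. Its amplitude in |ψ⟩ is 1/√17.
P = |1|² / 17 = 1/17.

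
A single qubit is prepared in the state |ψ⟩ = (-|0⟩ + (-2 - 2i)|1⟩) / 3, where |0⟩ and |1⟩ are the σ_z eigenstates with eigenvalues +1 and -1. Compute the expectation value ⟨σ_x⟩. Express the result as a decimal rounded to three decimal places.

0.444

⟨σ_x⟩ = 2 Re(a* b)/(|a|²+|b|²) with a = -1, b = (-2 - 2i).
a* b = (2 + 2i), so ⟨σ_x⟩ = 4/9.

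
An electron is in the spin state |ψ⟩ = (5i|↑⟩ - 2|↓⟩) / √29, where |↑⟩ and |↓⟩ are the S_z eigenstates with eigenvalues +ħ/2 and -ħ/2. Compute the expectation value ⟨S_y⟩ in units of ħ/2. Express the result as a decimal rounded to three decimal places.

⟨σ_y⟩ = 2 Im(a* b)/(|a|²+|b|²) with a = 5i, b = -2.
a* b = 10i, so ⟨σ_y⟩ = 20/29.
⟨S_y⟩ = (ħ/2)·⟨σ_y⟩.

0.690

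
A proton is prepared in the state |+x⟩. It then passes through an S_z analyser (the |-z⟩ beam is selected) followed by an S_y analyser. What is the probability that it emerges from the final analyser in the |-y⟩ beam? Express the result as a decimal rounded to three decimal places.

First analyser (S_z): from |+x⟩, P(|-z⟩) = 1/2.
After stage 1 the state is |-z⟩; P(|-y⟩) = |⟨-y|-z⟩|² = 1/2.
Joint probability = 1/2 × 1/2 = 0.250.

0.250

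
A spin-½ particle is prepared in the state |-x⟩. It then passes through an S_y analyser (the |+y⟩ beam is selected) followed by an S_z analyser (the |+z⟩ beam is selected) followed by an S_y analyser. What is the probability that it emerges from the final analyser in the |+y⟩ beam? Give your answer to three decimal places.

First analyser (S_y): from |-x⟩, P(|+y⟩) = 1/2.
After stage 1 the state is |+y⟩; P(|+z⟩) = |⟨+z|+y⟩|² = 1/2.
After stage 2 the state is |+z⟩; P(|+y⟩) = |⟨+y|+z⟩|² = 1/2.
Joint probability = 1/2 × 1/2 × 1/2 = 0.125.

0.125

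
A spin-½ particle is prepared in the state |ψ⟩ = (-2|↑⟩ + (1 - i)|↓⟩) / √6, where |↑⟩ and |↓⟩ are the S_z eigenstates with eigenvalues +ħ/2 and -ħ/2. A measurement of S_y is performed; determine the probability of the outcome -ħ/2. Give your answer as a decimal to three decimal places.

0.167

|-y⟩ = (|↑⟩ - i|↓⟩)/√2, so ⟨-y|ψ⟩ = (-1 + i) / (√2·√6).
P = |-1 + i|² / 12 = 2/12.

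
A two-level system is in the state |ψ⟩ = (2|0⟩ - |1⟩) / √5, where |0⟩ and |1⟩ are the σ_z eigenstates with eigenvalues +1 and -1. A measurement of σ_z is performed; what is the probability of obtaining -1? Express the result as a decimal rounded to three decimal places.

0.200

The -1 outcome corresponds to |1⟩. Its amplitude in |ψ⟩ is -1/√5.
P = |-1|² / 5 = 1/5.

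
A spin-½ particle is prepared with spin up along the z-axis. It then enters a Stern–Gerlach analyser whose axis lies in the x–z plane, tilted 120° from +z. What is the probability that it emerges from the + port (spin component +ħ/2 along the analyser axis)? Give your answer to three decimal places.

For spin-½, the probability of finding spin-up along an axis at angle θ to the initial spin direction is cos²(θ/2); spin-down is sin²(θ/2).
θ = 120°, so P = cos²(60°) ≈ 0.250.

0.250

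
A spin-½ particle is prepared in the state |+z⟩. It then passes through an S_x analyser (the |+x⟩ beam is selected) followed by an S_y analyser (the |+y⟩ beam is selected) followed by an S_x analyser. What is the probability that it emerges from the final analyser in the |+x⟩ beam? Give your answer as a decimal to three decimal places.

0.125

First analyser (S_x): from |+z⟩, P(|+x⟩) = 1/2.
After stage 1 the state is |+x⟩; P(|+y⟩) = |⟨+y|+x⟩|² = 1/2.
After stage 2 the state is |+y⟩; P(|+x⟩) = |⟨+x|+y⟩|² = 1/2.
Joint probability = 1/2 × 1/2 × 1/2 = 0.125.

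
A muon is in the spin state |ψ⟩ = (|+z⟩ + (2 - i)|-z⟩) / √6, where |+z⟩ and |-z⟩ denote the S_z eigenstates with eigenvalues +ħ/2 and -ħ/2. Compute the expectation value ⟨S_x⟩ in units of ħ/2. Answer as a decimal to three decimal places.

⟨σ_x⟩ = 2 Re(a* b)/(|a|²+|b|²) with a = 1, b = (2 - i).
a* b = (2 - i), so ⟨σ_x⟩ = 4/6.
⟨S_x⟩ = (ħ/2)·⟨σ_x⟩.

0.667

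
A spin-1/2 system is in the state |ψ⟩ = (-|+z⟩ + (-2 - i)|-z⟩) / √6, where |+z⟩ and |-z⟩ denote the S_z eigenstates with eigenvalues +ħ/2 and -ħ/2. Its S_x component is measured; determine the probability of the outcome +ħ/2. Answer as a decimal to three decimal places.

|+x⟩ = (|+z⟩ + |-z⟩)/√2, so ⟨+x|ψ⟩ = (-3 - i) / (√2·√6).
P = |-3 - i|² / 12 = 10/12.

0.833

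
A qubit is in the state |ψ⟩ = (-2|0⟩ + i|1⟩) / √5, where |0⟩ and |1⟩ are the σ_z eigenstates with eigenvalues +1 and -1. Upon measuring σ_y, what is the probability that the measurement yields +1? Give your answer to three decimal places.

|+y⟩ = (|0⟩ + i|1⟩)/√2, so ⟨+y|ψ⟩ = (-1) / (√2·√5).
P = |-1|² / 10 = 1/10.

0.100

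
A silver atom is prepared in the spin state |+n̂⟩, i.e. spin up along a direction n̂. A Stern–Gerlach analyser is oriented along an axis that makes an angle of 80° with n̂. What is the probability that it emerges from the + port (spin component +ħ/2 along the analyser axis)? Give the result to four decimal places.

0.5868

For spin-½, the probability of finding spin-up along an axis at angle θ to the initial spin direction is cos²(θ/2); spin-down is sin²(θ/2).
θ = 80°, so P = cos²(40°) ≈ 0.5868.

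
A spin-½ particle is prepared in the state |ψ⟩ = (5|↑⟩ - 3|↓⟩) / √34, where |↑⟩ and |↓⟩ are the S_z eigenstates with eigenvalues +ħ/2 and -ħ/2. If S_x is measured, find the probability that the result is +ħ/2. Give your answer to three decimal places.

|+x⟩ = (|↑⟩ + |↓⟩)/√2, so ⟨+x|ψ⟩ = (2) / (√2·√34).
P = |2|² / 68 = 4/68.

0.059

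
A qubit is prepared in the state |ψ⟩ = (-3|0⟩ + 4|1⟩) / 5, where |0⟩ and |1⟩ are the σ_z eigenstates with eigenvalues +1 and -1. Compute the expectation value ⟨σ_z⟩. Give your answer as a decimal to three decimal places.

⟨σ_z⟩ = |a|² - |b|² divided by |a|²+|b|², with a, b the |0⟩, |1⟩ amplitudes.
= (9 - 16)/25 = -7/25.

-0.280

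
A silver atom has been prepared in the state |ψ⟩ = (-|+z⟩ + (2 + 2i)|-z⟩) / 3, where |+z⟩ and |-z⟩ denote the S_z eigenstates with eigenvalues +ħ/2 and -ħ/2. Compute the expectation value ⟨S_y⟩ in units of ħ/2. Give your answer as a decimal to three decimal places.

-0.444

⟨σ_y⟩ = 2 Im(a* b)/(|a|²+|b|²) with a = -1, b = (2 + 2i).
a* b = (-2 - 2i), so ⟨σ_y⟩ = -4/9.
⟨S_y⟩ = (ħ/2)·⟨σ_y⟩.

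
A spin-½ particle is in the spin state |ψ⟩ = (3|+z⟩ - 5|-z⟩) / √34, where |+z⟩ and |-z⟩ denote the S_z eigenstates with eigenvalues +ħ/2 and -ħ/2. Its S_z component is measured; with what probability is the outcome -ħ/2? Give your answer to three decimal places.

0.735

The -ħ/2 outcome corresponds to |-z⟩. Its amplitude in |ψ⟩ is -5/√34.
P = |-5|² / 34 = 25/34.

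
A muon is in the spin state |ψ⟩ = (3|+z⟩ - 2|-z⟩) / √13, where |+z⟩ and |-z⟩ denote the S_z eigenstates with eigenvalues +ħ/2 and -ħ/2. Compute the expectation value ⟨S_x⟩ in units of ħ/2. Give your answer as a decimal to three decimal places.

-0.923

⟨σ_x⟩ = 2 Re(a* b)/(|a|²+|b|²) with a = 3, b = -2.
a* b = -6, so ⟨σ_x⟩ = -12/13.
⟨S_x⟩ = (ħ/2)·⟨σ_x⟩.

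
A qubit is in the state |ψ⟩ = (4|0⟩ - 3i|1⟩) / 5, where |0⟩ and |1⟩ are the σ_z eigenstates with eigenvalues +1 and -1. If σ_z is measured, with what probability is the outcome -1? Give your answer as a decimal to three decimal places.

The -1 outcome corresponds to |1⟩. Its amplitude in |ψ⟩ is -3i/5.
P = |-3i|² / 25 = 9/25.

0.360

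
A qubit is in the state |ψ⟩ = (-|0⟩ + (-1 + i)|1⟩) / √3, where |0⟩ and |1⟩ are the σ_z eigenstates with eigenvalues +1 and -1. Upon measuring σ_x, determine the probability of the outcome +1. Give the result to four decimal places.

|+x⟩ = (|0⟩ + |1⟩)/√2, so ⟨+x|ψ⟩ = (-2 + i) / (√2·√3).
P = |-2 + i|² / 6 = 5/6.

0.8333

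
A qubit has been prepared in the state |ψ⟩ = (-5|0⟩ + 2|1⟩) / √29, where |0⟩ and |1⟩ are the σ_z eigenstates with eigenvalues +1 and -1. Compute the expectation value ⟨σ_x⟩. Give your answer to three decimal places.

⟨σ_x⟩ = 2 Re(a* b)/(|a|²+|b|²) with a = -5, b = 2.
a* b = -10, so ⟨σ_x⟩ = -20/29.

-0.690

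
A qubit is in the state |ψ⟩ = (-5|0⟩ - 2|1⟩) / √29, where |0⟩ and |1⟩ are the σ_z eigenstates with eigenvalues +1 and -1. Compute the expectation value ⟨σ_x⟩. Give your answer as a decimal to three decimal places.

0.690

⟨σ_x⟩ = 2 Re(a* b)/(|a|²+|b|²) with a = -5, b = -2.
a* b = 10, so ⟨σ_x⟩ = 20/29.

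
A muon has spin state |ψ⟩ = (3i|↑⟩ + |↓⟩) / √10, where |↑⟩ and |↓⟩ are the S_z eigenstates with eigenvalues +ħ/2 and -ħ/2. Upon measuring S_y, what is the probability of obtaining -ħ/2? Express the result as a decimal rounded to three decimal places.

0.800

|-y⟩ = (|↑⟩ - i|↓⟩)/√2, so ⟨-y|ψ⟩ = (4i) / (√2·√10).
P = |4i|² / 20 = 16/20.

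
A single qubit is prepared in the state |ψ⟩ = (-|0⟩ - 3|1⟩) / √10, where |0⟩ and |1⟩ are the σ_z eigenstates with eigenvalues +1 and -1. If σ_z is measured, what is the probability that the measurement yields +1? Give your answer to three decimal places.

The +1 outcome corresponds to |0⟩. Its amplitude in |ψ⟩ is -1/√10.
P = |-1|² / 10 = 1/10.

0.100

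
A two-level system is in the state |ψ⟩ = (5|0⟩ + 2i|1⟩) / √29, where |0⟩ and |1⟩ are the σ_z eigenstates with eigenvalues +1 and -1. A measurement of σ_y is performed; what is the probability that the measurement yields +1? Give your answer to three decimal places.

0.845

|+y⟩ = (|0⟩ + i|1⟩)/√2, so ⟨+y|ψ⟩ = (7) / (√2·√29).
P = |7|² / 58 = 49/58.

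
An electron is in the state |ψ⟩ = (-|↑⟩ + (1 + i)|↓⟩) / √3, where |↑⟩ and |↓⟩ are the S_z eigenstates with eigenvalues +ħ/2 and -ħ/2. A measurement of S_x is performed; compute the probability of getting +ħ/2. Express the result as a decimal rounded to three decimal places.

0.167

|+x⟩ = (|↑⟩ + |↓⟩)/√2, so ⟨+x|ψ⟩ = (i) / (√2·√3).
P = |i|² / 6 = 1/6.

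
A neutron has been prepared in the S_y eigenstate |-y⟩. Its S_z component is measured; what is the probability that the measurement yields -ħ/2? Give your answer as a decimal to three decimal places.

In the S_z basis, |-y⟩ = (|+z⟩ - i|-z⟩)/√2 and |-z⟩ = |-z⟩.
|⟨-z|-y⟩|² = 1/2.

0.500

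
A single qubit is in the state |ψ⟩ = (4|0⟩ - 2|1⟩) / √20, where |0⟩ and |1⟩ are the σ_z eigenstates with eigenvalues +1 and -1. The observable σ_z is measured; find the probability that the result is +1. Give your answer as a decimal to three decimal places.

The +1 outcome corresponds to |0⟩. Its amplitude in |ψ⟩ is 4/√20.
P = |4|² / 20 = 16/20.

0.800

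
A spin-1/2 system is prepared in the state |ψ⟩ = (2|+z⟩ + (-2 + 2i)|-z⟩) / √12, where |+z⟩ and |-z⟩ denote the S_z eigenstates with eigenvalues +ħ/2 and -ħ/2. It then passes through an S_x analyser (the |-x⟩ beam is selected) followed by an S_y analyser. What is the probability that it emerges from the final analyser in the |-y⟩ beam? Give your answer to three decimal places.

First analyser (S_x): P(|-x⟩) = |⟨-x|ψ⟩|² = 20/24.
After stage 1 the state is |-x⟩; P(|-y⟩) = |⟨-y|-x⟩|² = 1/2.
Joint probability = 20/24 × 1/2 = 0.417.

0.417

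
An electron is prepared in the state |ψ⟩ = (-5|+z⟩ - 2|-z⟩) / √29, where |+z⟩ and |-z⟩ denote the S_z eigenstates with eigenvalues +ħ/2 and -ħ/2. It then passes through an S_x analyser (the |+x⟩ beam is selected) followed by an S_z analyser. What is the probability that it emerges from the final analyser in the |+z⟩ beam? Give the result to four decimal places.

First analyser (S_x): P(|+x⟩) = |⟨+x|ψ⟩|² = 49/58.
After stage 1 the state is |+x⟩; P(|+z⟩) = |⟨+z|+x⟩|² = 1/2.
Joint probability = 49/58 × 1/2 = 0.4224.

0.4224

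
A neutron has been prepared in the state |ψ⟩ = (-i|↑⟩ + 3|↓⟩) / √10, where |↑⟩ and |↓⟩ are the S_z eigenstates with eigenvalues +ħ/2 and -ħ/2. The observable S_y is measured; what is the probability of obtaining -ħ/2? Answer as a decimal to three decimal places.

|-y⟩ = (|↑⟩ - i|↓⟩)/√2, so ⟨-y|ψ⟩ = (2i) / (√2·√10).
P = |2i|² / 20 = 4/20.

0.200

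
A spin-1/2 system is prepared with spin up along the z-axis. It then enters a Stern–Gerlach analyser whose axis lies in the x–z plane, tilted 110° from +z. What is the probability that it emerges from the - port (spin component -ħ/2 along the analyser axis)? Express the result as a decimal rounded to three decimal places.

0.671

For spin-½, the probability of finding spin-up along an axis at angle θ to the initial spin direction is cos²(θ/2); spin-down is sin²(θ/2).
θ = 110°, so P = sin²(55°) ≈ 0.671.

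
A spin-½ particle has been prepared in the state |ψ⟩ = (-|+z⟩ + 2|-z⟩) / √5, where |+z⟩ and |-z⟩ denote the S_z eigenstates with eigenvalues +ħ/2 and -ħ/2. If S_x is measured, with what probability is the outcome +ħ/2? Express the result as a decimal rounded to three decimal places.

|+x⟩ = (|+z⟩ + |-z⟩)/√2, so ⟨+x|ψ⟩ = (1) / (√2·√5).
P = |1|² / 10 = 1/10.

0.100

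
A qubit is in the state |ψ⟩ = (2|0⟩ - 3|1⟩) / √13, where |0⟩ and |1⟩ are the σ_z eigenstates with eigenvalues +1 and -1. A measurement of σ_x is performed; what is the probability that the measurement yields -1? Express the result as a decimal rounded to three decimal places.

|-x⟩ = (|0⟩ - |1⟩)/√2, so ⟨-x|ψ⟩ = (5) / (√2·√13).
P = |5|² / 26 = 25/26.

0.962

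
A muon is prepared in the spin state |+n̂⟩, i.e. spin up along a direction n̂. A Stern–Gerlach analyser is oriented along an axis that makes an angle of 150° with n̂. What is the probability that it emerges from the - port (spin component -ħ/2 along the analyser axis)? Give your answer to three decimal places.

For spin-½, the probability of finding spin-up along an axis at angle θ to the initial spin direction is cos²(θ/2); spin-down is sin²(θ/2).
θ = 150°, so P = sin²(75°) ≈ 0.933.

0.933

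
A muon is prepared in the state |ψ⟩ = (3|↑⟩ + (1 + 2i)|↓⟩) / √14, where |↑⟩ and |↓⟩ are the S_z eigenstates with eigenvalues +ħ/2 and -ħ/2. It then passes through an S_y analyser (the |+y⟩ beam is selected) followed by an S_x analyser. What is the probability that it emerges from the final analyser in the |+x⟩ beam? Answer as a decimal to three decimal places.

First analyser (S_y): P(|+y⟩) = |⟨+y|ψ⟩|² = 26/28.
After stage 1 the state is |+y⟩; P(|+x⟩) = |⟨+x|+y⟩|² = 1/2.
Joint probability = 26/28 × 1/2 = 0.464.

0.464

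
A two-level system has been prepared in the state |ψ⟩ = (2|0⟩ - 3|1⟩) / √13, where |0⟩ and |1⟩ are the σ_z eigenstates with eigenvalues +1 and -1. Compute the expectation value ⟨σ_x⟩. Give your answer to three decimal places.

-0.923

⟨σ_x⟩ = 2 Re(a* b)/(|a|²+|b|²) with a = 2, b = -3.
a* b = -6, so ⟨σ_x⟩ = -12/13.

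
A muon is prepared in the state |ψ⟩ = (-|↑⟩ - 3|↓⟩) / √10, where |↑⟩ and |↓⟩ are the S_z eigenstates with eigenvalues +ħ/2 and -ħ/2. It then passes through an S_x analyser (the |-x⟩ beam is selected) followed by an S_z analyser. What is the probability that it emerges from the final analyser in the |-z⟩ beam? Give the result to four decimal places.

0.1000

First analyser (S_x): P(|-x⟩) = |⟨-x|ψ⟩|² = 4/20.
After stage 1 the state is |-x⟩; P(|-z⟩) = |⟨-z|-x⟩|² = 1/2.
Joint probability = 4/20 × 1/2 = 0.1000.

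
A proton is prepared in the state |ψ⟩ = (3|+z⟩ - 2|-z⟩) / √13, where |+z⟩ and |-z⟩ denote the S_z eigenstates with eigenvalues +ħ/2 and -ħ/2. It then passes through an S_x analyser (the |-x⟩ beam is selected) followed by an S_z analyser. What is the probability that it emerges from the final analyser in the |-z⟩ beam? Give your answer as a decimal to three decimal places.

0.481

First analyser (S_x): P(|-x⟩) = |⟨-x|ψ⟩|² = 25/26.
After stage 1 the state is |-x⟩; P(|-z⟩) = |⟨-z|-x⟩|² = 1/2.
Joint probability = 25/26 × 1/2 = 0.481.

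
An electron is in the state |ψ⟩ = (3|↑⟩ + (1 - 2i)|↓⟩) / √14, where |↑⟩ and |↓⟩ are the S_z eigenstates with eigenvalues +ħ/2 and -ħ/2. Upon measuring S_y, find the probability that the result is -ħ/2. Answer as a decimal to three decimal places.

0.929

|-y⟩ = (|↑⟩ - i|↓⟩)/√2, so ⟨-y|ψ⟩ = (5 + i) / (√2·√14).
P = |5 + i|² / 28 = 26/28.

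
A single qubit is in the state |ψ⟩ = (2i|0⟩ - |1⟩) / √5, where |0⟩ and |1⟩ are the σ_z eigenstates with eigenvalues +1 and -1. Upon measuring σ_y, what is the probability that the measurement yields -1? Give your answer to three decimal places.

|-y⟩ = (|0⟩ - i|1⟩)/√2, so ⟨-y|ψ⟩ = (i) / (√2·√5).
P = |i|² / 10 = 1/10.

0.100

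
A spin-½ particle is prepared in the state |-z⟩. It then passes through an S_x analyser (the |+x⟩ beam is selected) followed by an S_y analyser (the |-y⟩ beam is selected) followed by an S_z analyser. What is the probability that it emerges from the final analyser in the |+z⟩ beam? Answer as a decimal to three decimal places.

0.125

First analyser (S_x): from |-z⟩, P(|+x⟩) = 1/2.
After stage 1 the state is |+x⟩; P(|-y⟩) = |⟨-y|+x⟩|² = 1/2.
After stage 2 the state is |-y⟩; P(|+z⟩) = |⟨+z|-y⟩|² = 1/2.
Joint probability = 1/2 × 1/2 × 1/2 = 0.125.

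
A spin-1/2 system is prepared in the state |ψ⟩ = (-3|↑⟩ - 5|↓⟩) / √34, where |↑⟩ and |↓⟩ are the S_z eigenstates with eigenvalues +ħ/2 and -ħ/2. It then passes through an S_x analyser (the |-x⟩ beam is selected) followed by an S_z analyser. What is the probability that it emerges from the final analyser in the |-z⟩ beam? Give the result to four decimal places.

First analyser (S_x): P(|-x⟩) = |⟨-x|ψ⟩|² = 4/68.
After stage 1 the state is |-x⟩; P(|-z⟩) = |⟨-z|-x⟩|² = 1/2.
Joint probability = 4/68 × 1/2 = 0.0294.

0.0294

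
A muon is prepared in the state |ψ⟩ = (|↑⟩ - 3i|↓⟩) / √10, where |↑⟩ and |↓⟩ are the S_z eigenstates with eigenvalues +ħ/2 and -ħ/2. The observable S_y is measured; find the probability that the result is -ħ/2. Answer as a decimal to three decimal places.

0.800

|-y⟩ = (|↑⟩ - i|↓⟩)/√2, so ⟨-y|ψ⟩ = (4) / (√2·√10).
P = |4|² / 20 = 16/20.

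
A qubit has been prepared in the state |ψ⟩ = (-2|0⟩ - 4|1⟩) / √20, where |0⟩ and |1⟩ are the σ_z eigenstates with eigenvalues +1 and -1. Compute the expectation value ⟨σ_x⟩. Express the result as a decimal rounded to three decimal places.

⟨σ_x⟩ = 2 Re(a* b)/(|a|²+|b|²) with a = -2, b = -4.
a* b = 8, so ⟨σ_x⟩ = 16/20.

0.800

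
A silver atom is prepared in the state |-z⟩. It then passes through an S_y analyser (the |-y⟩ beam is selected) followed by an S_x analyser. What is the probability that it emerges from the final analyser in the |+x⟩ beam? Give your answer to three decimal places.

0.250

First analyser (S_y): from |-z⟩, P(|-y⟩) = 1/2.
After stage 1 the state is |-y⟩; P(|+x⟩) = |⟨+x|-y⟩|² = 1/2.
Joint probability = 1/2 × 1/2 = 0.250.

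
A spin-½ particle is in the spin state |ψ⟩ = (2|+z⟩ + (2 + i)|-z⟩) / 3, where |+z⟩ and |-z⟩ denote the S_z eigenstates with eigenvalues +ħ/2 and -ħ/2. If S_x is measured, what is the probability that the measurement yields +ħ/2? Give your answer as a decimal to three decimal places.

|+x⟩ = (|+z⟩ + |-z⟩)/√2, so ⟨+x|ψ⟩ = (4 + i) / (√2·3).
P = |4 + i|² / 18 = 17/18.

0.944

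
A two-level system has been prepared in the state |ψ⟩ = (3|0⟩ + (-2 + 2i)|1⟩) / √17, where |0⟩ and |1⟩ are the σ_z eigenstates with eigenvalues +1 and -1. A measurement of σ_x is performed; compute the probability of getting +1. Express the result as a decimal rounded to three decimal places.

0.147

|+x⟩ = (|0⟩ + |1⟩)/√2, so ⟨+x|ψ⟩ = (1 + 2i) / (√2·√17).
P = |1 + 2i|² / 34 = 5/34.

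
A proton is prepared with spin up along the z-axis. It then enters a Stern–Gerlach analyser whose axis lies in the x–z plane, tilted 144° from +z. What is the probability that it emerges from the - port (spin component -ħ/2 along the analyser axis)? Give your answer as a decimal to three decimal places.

For spin-½, the probability of finding spin-up along an axis at angle θ to the initial spin direction is cos²(θ/2); spin-down is sin²(θ/2).
θ = 144°, so P = sin²(72°) ≈ 0.905.

0.905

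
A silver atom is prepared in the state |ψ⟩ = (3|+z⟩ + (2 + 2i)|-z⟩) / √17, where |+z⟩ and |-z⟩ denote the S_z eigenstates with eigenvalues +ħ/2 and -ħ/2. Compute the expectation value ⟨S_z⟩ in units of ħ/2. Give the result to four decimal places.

0.0588

⟨σ_z⟩ = |a|² - |b|² divided by |a|²+|b|², with a, b the |+z⟩, |-z⟩ amplitudes.
= (9 - 8)/17 = 1/17.
⟨S_z⟩ = (ħ/2)·⟨σ_z⟩.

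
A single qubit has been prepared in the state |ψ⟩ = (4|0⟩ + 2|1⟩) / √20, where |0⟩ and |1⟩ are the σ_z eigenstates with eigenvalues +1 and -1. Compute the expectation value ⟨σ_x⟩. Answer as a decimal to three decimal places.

0.800

⟨σ_x⟩ = 2 Re(a* b)/(|a|²+|b|²) with a = 4, b = 2.
a* b = 8, so ⟨σ_x⟩ = 16/20.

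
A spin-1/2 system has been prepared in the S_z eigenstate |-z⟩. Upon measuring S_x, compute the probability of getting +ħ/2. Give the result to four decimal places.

0.5000

In the S_z basis, |-z⟩ = |-z⟩ and |+x⟩ = (|+z⟩ + |-z⟩)/√2.
|⟨+x|-z⟩|² = 1/2.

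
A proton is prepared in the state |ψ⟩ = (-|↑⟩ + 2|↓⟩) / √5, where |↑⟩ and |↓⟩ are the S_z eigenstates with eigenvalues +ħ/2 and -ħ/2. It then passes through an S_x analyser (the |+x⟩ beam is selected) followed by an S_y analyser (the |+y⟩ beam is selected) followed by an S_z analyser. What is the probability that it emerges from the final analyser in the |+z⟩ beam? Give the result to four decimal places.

0.0250

First analyser (S_x): P(|+x⟩) = |⟨+x|ψ⟩|² = 1/10.
After stage 1 the state is |+x⟩; P(|+y⟩) = |⟨+y|+x⟩|² = 1/2.
After stage 2 the state is |+y⟩; P(|+z⟩) = |⟨+z|+y⟩|² = 1/2.
Joint probability = 1/10 × 1/2 × 1/2 = 0.0250.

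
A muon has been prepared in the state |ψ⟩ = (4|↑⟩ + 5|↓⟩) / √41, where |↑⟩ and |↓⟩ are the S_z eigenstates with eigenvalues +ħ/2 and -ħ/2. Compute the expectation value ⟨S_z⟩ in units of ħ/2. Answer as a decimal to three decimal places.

-0.220

⟨σ_z⟩ = |a|² - |b|² divided by |a|²+|b|², with a, b the |↑⟩, |↓⟩ amplitudes.
= (16 - 25)/41 = -9/41.
⟨S_z⟩ = (ħ/2)·⟨σ_z⟩.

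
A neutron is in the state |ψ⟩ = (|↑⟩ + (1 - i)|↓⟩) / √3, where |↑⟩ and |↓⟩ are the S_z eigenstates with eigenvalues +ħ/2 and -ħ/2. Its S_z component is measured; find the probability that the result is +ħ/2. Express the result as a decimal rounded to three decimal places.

0.333

The +ħ/2 outcome corresponds to |↑⟩. Its amplitude in |ψ⟩ is 1/√3.
P = |1|² / 3 = 1/3.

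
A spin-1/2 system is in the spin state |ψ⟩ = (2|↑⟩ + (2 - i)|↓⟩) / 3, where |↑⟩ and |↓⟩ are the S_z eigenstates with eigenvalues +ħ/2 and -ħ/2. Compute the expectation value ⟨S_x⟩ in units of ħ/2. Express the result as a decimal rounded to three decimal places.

⟨σ_x⟩ = 2 Re(a* b)/(|a|²+|b|²) with a = 2, b = (2 - i).
a* b = (4 - 2i), so ⟨σ_x⟩ = 8/9.
⟨S_x⟩ = (ħ/2)·⟨σ_x⟩.

0.889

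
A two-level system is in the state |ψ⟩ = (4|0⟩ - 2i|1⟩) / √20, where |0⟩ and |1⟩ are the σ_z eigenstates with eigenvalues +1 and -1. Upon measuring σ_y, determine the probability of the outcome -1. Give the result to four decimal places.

|-y⟩ = (|0⟩ - i|1⟩)/√2, so ⟨-y|ψ⟩ = (6) / (√2·√20).
P = |6|² / 40 = 36/40.

0.9000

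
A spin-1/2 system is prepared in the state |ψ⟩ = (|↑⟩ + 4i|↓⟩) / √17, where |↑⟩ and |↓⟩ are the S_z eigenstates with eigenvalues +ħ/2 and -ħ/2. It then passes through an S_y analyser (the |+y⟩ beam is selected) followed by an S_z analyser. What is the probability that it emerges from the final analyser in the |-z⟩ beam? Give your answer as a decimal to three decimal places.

First analyser (S_y): P(|+y⟩) = |⟨+y|ψ⟩|² = 25/34.
After stage 1 the state is |+y⟩; P(|-z⟩) = |⟨-z|+y⟩|² = 1/2.
Joint probability = 25/34 × 1/2 = 0.368.

0.368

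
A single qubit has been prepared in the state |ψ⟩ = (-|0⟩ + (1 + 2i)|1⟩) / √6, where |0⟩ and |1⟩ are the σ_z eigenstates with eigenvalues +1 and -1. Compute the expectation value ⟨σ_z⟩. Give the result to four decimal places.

-0.6667

⟨σ_z⟩ = |a|² - |b|² divided by |a|²+|b|², with a, b the |0⟩, |1⟩ amplitudes.
= (1 - 5)/6 = -4/6.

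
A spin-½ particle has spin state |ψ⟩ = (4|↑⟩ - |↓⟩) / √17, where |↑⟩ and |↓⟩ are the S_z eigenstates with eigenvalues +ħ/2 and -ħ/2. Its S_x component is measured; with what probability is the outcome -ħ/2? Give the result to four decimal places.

0.7353

|-x⟩ = (|↑⟩ - |↓⟩)/√2, so ⟨-x|ψ⟩ = (5) / (√2·√17).
P = |5|² / 34 = 25/34.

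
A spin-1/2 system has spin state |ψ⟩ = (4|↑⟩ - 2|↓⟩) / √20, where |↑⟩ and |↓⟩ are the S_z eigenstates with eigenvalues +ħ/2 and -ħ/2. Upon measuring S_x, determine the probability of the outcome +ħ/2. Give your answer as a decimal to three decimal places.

|+x⟩ = (|↑⟩ + |↓⟩)/√2, so ⟨+x|ψ⟩ = (2) / (√2·√20).
P = |2|² / 40 = 4/40.

0.100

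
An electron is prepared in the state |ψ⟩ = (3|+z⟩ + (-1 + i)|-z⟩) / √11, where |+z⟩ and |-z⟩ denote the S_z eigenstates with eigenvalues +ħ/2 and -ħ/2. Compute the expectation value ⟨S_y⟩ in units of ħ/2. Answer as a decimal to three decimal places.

0.545

⟨σ_y⟩ = 2 Im(a* b)/(|a|²+|b|²) with a = 3, b = (-1 + i).
a* b = (-3 + 3i), so ⟨σ_y⟩ = 6/11.
⟨S_y⟩ = (ħ/2)·⟨σ_y⟩.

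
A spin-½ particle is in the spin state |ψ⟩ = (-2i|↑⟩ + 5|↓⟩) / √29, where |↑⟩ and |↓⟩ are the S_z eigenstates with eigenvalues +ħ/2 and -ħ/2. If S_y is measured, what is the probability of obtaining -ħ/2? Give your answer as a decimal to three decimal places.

0.155

|-y⟩ = (|↑⟩ - i|↓⟩)/√2, so ⟨-y|ψ⟩ = (3i) / (√2·√29).
P = |3i|² / 58 = 9/58.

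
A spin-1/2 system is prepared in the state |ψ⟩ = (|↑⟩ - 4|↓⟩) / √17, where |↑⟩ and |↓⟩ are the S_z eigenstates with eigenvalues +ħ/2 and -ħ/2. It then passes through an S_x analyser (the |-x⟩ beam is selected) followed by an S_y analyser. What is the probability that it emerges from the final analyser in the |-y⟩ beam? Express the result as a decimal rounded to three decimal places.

0.368

First analyser (S_x): P(|-x⟩) = |⟨-x|ψ⟩|² = 25/34.
After stage 1 the state is |-x⟩; P(|-y⟩) = |⟨-y|-x⟩|² = 1/2.
Joint probability = 25/34 × 1/2 = 0.368.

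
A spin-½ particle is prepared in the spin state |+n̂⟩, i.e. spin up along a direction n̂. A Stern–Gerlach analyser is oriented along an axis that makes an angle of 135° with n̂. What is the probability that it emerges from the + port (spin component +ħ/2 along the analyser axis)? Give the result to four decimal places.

For spin-½, the probability of finding spin-up along an axis at angle θ to the initial spin direction is cos²(θ/2); spin-down is sin²(θ/2).
θ = 135°, so P = cos²(67.5°) ≈ 0.1464.

0.1464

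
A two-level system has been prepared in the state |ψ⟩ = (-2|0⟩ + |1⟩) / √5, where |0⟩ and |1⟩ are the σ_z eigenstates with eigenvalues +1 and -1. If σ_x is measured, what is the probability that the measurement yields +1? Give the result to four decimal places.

|+x⟩ = (|0⟩ + |1⟩)/√2, so ⟨+x|ψ⟩ = (-1) / (√2·√5).
P = |-1|² / 10 = 1/10.

0.1000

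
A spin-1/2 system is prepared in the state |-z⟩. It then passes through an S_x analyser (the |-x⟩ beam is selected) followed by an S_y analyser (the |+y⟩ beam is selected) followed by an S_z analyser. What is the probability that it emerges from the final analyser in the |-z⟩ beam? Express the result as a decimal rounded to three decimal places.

First analyser (S_x): from |-z⟩, P(|-x⟩) = 1/2.
After stage 1 the state is |-x⟩; P(|+y⟩) = |⟨+y|-x⟩|² = 1/2.
After stage 2 the state is |+y⟩; P(|-z⟩) = |⟨-z|+y⟩|² = 1/2.
Joint probability = 1/2 × 1/2 × 1/2 = 0.125.

0.125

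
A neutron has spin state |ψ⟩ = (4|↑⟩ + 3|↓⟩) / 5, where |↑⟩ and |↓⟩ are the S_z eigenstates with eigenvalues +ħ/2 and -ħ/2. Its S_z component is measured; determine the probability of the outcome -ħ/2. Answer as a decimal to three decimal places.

0.360

The -ħ/2 outcome corresponds to |↓⟩. Its amplitude in |ψ⟩ is 3/5.
P = |3|² / 25 = 9/25.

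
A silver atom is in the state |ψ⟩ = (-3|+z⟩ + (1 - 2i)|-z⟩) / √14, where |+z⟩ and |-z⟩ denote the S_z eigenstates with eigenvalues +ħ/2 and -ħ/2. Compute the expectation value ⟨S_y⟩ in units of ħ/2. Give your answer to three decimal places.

⟨σ_y⟩ = 2 Im(a* b)/(|a|²+|b|²) with a = -3, b = (1 - 2i).
a* b = (-3 + 6i), so ⟨σ_y⟩ = 12/14.
⟨S_y⟩ = (ħ/2)·⟨σ_y⟩.

0.857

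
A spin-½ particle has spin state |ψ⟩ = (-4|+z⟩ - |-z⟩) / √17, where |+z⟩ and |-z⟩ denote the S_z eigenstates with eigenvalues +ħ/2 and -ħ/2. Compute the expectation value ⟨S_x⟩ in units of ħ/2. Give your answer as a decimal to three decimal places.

0.471

⟨σ_x⟩ = 2 Re(a* b)/(|a|²+|b|²) with a = -4, b = -1.
a* b = 4, so ⟨σ_x⟩ = 8/17.
⟨S_x⟩ = (ħ/2)·⟨σ_x⟩.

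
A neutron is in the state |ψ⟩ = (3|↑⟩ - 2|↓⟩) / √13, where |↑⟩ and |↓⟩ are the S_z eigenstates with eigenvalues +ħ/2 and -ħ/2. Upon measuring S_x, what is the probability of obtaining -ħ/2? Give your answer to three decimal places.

0.962

|-x⟩ = (|↑⟩ - |↓⟩)/√2, so ⟨-x|ψ⟩ = (5) / (√2·√13).
P = |5|² / 26 = 25/26.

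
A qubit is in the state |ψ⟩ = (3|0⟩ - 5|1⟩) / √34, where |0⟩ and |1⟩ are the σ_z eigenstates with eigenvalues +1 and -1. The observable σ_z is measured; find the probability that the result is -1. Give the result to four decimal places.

The -1 outcome corresponds to |1⟩. Its amplitude in |ψ⟩ is -5/√34.
P = |-5|² / 34 = 25/34.

0.7353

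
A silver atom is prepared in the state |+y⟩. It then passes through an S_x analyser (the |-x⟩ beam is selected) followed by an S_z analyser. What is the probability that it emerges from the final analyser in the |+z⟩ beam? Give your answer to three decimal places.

0.250

First analyser (S_x): from |+y⟩, P(|-x⟩) = 1/2.
After stage 1 the state is |-x⟩; P(|+z⟩) = |⟨+z|-x⟩|² = 1/2.
Joint probability = 1/2 × 1/2 = 0.250.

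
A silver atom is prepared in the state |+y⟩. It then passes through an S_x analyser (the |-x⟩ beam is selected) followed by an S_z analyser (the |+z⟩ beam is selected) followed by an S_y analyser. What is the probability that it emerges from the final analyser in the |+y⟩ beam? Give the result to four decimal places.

First analyser (S_x): from |+y⟩, P(|-x⟩) = 1/2.
After stage 1 the state is |-x⟩; P(|+z⟩) = |⟨+z|-x⟩|² = 1/2.
After stage 2 the state is |+z⟩; P(|+y⟩) = |⟨+y|+z⟩|² = 1/2.
Joint probability = 1/2 × 1/2 × 1/2 = 0.1250.

0.1250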